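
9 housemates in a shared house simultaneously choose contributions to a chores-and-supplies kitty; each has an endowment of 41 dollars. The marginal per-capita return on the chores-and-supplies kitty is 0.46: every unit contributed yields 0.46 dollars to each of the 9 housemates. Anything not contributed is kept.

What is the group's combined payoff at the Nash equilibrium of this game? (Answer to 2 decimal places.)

The private return per contributed unit is 0.46 < 1, so contributing 0 is dominant for every player. At the Nash equilibrium everyone keeps their 41, and the group total is 9 × 41 = 369.

369.00 dollars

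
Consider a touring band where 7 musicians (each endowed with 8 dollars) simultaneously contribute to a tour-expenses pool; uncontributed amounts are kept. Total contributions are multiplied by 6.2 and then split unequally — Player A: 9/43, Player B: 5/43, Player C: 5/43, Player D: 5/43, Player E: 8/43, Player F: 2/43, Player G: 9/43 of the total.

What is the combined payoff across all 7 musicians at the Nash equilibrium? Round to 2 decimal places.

180.80 dollars

For player j, contributing a unit is worthwhile iff 6.2 × (j's share) ≥ 1, i.e. iff j's share is at least 0.1613.
Player A, Player E and Player G are above the threshold, contributing 8 each; the remaining 4 contribute 0. Total contributed: 24.
The tour-expenses pool pays out 6.2 × 24 = 148.80 in total (split across the unequal shares, but the aggregate is all that matters for the group sum).
The 4 free-riders keep 8 each, adding 32. Group total = 32 + 148.80 = 180.80.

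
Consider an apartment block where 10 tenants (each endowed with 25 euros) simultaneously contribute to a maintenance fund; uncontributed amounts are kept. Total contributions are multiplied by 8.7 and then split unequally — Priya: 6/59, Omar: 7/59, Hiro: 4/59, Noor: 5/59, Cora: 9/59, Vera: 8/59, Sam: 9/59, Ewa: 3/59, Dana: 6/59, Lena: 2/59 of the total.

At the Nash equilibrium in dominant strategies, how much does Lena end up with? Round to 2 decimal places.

54.49 euros

A player with share s gets back 8.7·s per unit contributed, so full contribution is dominant for anyone with s > 1/8.7 = 0.1149 and zero contribution is dominant for anyone below.
Omar, Cora, Vera and Sam are above the threshold, contributing 25 each; the remaining 6 contribute 0. Total contributed: 100.
Lena keeps 25 and receives 8.7 × 100 × 2/59 = 29.49 from the maintenance fund, for a payoff of 54.49.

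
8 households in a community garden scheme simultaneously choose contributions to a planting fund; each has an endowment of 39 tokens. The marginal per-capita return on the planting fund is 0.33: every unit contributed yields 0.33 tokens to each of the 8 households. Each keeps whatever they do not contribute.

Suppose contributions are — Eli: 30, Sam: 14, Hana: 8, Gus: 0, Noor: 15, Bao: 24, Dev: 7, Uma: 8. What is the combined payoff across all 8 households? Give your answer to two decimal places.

Total contributed: 30 + 14 + 8 + 0 + 15 + 24 + 7 + 8 = 106; total kept: 8 × 39 − 106 = 206.
The planting fund pays out 0.33 × 8 × 106 = 279.84 in aggregate.
Group total = 206 + 279.84 = 485.84.

485.84 tokens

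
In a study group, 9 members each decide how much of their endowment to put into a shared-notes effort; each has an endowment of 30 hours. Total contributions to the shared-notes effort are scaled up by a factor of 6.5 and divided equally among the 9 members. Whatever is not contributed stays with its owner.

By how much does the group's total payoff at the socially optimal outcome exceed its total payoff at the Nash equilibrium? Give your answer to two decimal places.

Each contributed unit returns 6.5/9 = 0.7222 to its contributor — below 1 — so contributing 0 is dominant for every player. At the Nash equilibrium everyone keeps their 30, and the group total is 9 × 30 = 270.
Each contributed unit returns 6.500 to the group as a whole (0.7222 to each of 9 players), which exceeds 1, so the social optimum is full contribution: group total = 6.500 × 270 = 1755.00.
Efficiency loss = 1755.00 − 270 = 1485.00.

1485.00 hours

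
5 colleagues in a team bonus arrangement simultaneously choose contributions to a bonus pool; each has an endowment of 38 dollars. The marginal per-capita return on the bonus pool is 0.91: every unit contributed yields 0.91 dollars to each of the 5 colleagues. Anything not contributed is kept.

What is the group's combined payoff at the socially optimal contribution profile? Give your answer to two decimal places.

864.50 dollars

Each contributed unit returns 4.550 to the group as a whole (0.91 to each of 5 players), which exceeds 1, so the social optimum is full contribution: group total = 4.550 × 190 = 864.50.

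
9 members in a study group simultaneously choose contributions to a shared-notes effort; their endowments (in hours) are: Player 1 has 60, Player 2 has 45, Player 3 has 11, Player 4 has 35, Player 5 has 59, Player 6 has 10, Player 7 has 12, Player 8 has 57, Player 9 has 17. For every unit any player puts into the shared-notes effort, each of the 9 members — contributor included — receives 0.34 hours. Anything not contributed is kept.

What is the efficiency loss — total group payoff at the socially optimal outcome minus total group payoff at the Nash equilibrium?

The private return per contributed unit is 0.34 < 1 for everyone, so the Nash equilibrium is zero contribution and the group total is Σ E_j = 60 + 45 + 11 + 35 + 59 + 10 + 12 + 57 + 17 = 306.
Each contributed unit returns 3.060 to the group, so the social optimum is full contribution by everyone: group total = 3.060 × 306 = 936.36.
Efficiency loss = (3.060 − 1) × 306 = 630.36.

630.36 hours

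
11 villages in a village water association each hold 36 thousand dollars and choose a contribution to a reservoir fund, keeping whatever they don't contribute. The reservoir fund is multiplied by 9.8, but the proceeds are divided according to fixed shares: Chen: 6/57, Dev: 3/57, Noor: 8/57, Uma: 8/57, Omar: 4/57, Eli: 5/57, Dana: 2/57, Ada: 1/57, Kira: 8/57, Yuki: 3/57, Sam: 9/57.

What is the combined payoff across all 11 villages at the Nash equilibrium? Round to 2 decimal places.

For player j, contributing a unit is worthwhile iff 9.8 × (j's share) ≥ 1, i.e. iff j's share is at least 0.1020.
The shares above 0.1020 belong to Chen, Noor, Uma, Kira and Sam, contributing 36 each; the remaining 6 contribute 0. Total contributed: 180.
The reservoir fund pays out 9.8 × 180 = 1764.00 in total (split across the unequal shares, but the aggregate is all that matters for the group sum).
The 6 free-riders keep 36 each, adding 216. Group total = 216 + 1764.00 = 1980.00.

1980.00 thousand dollars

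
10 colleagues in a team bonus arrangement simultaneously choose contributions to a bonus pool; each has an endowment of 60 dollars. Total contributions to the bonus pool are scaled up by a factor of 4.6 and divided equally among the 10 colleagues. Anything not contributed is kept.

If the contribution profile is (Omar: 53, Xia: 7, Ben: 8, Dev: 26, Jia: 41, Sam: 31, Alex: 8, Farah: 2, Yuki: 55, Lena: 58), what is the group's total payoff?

1640.40 dollars

Total contributed: 53 + 7 + 8 + 26 + 41 + 31 + 8 + 2 + 55 + 58 = 289; total kept: 10 × 60 − 289 = 311.
The bonus pool pays out 4.6 × 289 = 1329.40 in aggregate.
Group total = 311 + 1329.40 = 1640.40.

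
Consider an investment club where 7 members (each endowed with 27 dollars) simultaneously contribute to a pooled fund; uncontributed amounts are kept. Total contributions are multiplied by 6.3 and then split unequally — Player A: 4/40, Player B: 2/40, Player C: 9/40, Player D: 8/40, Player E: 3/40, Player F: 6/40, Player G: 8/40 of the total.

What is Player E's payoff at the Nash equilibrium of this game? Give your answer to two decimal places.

65.27 dollars

For player j, contributing a unit is worthwhile iff 6.3 × (j's share) ≥ 1, i.e. iff j's share is at least 0.1587.
Player C, Player D and Player G clear that bar, contributing 27 each; the remaining 4 contribute 0. Total contributed: 81.
Player E keeps 27 and receives 6.3 × 81 × 3/40 = 38.27 from the pooled fund, for a payoff of 65.27.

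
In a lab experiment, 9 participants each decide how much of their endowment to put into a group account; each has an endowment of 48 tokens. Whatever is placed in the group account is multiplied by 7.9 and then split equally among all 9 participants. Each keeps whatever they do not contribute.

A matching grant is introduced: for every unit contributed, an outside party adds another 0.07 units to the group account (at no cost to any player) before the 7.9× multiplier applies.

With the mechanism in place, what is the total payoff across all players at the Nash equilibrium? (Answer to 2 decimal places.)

432.00 tokens

Even with the mechanism, each unit contributed returns only 7.9 × 1.07 / 9 = 0.9392 per unit of net cost, so contributing nothing is still dominant.
At the Nash equilibrium no one contributes; group total payoff = 9 × 48 = 432.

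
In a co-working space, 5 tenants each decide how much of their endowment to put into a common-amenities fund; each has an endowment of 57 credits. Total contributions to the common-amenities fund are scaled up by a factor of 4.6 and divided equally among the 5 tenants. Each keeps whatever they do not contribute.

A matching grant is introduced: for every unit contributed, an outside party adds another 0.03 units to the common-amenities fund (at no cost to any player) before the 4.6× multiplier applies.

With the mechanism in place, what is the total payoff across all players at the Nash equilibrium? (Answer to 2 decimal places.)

285.00 credits

With the mechanism, a contributed unit returns 4.6 × 1.03 / 5 = 0.9476 per unit of net cost — still below 1 — so contributing 0 remains dominant for every player.
Everyone keeps their endowment and the group total is 5 × 57 = 285.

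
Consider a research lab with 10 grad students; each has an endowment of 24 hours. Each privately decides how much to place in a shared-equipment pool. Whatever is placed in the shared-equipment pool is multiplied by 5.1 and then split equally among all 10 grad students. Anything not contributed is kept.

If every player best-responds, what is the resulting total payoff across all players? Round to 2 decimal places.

Each contributed unit returns 5.1/10 = 0.5100 to its contributor — below 1 — so contributing 0 is dominant for every player. At the Nash equilibrium everyone keeps their 24, and the group total is 10 × 24 = 240.

240.00 hours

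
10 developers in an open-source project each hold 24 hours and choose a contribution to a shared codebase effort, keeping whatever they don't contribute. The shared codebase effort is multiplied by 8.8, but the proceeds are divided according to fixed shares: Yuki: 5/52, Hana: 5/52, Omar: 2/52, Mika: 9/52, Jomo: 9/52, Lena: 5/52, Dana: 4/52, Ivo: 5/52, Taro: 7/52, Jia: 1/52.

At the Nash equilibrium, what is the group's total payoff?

For player j, contributing a unit is worthwhile iff 8.8 × (j's share) ≥ 1, i.e. iff j's share is at least 0.1136.
The shares above 0.1136 belong to Mika, Jomo and Taro, contributing 24 each; the remaining 7 contribute 0. Total contributed: 72.
The shared codebase effort pays out 8.8 × 72 = 633.60 in total (split across the unequal shares, but the aggregate is all that matters for the group sum).
The 7 free-riders keep 24 each, adding 168. Group total = 168 + 633.60 = 801.60.

801.60 hours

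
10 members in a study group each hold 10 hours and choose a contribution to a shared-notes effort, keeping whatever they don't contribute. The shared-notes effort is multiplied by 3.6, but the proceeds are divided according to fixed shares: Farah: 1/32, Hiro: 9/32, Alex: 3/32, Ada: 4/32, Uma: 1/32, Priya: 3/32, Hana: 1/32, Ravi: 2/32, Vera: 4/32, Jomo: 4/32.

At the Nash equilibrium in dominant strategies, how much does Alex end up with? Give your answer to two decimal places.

Player j's private return per contributed unit is 3.6 × (j's share). Contributing is weakly dominant for j when that share is at least 1/3.6 = 0.2778, and contributing 0 is dominant otherwise.
Hiro alone (share 9/32) is above the threshold, contributing 10; the remaining 9 contribute 0. Total contributed: 10.
Alex keeps 10 and receives 3.6 × 10 × 3/32 = 3.38 from the shared-notes effort, for a payoff of 13.38.

13.38 hours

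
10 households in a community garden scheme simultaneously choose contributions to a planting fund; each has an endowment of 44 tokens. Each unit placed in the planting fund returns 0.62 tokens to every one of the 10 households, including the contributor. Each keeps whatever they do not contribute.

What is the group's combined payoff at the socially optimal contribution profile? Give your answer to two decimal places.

Each contributed unit returns 6.200 to the group as a whole (0.62 to each of 10 players), which exceeds 1, so the social optimum is full contribution: group total = 6.200 × 440 = 2728.00.

2728.00 tokens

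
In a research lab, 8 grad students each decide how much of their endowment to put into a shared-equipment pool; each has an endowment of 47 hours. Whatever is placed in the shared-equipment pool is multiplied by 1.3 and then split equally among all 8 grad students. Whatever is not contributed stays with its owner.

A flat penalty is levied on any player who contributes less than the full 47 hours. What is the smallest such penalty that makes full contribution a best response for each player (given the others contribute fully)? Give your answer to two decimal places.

Given the others contribute fully, the best deviation is to contribute 0 (any partial contribution still incurs the fine and gives up units whose private return 0.1625 is below 1).
Deviating from 47 to 0 saves 47 hours but forfeits the deviator's share of the drop in the shared-equipment pool: 1.3/8 × 47 = 7.64.
So the deviation gain is 47 − 7.64 = 39.36, and the fine must be at least 39.36 hours to wipe it out.

39.36 hours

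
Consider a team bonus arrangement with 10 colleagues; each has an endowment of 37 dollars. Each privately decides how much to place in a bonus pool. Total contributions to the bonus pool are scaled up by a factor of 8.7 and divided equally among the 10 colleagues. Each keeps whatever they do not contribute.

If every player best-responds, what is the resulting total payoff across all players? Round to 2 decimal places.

Each contributed unit returns 8.7/10 = 0.8700 to its contributor — below 1 — so contributing 0 is dominant for every player. At the Nash equilibrium everyone keeps their 37, and the group total is 10 × 37 = 370.

370.00 dollars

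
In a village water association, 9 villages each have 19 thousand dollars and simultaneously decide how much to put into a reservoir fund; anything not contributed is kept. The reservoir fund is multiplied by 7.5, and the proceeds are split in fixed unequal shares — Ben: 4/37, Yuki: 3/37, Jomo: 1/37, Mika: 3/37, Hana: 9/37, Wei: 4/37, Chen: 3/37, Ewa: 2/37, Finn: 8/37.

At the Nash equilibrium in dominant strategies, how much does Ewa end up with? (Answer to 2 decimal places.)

A player with share s gets back 7.5·s per unit contributed, so full contribution is dominant for anyone with s > 1/7.5 = 0.1333 and zero contribution is dominant for anyone below.
Hana and Finn are above the threshold, contributing 19 each; the remaining 7 contribute 0. Total contributed: 38.
Ewa keeps 19 and receives 7.5 × 38 × 2/37 = 15.41 from the reservoir fund, for a payoff of 34.41.

34.41 thousand dollars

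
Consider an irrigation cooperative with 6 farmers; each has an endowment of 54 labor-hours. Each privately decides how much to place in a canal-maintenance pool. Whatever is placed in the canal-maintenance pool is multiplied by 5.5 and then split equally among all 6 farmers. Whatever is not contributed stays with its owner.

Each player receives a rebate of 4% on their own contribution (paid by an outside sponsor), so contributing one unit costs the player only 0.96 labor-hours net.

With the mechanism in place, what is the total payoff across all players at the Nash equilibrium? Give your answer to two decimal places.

324.00 labor-hours

The effective private return is (5.5/6) / 0.96 = 0.9549, which is still under 1, so the mechanism doesn't change anyone's dominant strategy: zero contribution.
At the Nash equilibrium no one contributes; group total payoff = 6 × 54 = 324.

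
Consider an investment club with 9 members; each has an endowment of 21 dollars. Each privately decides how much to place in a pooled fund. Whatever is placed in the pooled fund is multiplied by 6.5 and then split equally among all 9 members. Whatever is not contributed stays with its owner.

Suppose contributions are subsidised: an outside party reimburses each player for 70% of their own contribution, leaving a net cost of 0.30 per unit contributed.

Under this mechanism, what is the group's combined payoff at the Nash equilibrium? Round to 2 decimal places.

With the mechanism, a contributed unit returns (6.5/9) / 0.30 = 2.4074 per unit of net cost to the contributor — now above 1 — so contributing fully is weakly dominant for every player.
So the Nash equilibrium is full contribution by all 9; the group earns 9 × (21 × 0.70 + 6.5 × 21) = 1360.80.

1360.80 dollars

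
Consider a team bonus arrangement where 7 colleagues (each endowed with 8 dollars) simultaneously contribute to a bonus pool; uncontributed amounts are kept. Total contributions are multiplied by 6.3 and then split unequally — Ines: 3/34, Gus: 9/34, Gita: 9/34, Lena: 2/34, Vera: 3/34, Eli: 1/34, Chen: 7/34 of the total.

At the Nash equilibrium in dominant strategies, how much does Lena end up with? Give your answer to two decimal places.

16.89 dollars

For player j, contributing a unit is worthwhile iff 6.3 × (j's share) ≥ 1, i.e. iff j's share is at least 0.1587.
Gus, Gita and Chen are above the threshold, contributing 8 each; the remaining 4 contribute 0. Total contributed: 24.
Lena keeps 8 and receives 6.3 × 24 × 2/34 = 8.89 from the bonus pool, for a payoff of 16.89.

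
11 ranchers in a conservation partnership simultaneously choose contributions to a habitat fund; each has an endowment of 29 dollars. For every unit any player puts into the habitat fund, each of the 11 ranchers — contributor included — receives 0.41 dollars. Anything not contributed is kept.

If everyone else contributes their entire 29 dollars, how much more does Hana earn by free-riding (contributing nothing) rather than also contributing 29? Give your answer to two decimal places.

17.11 dollars

Switching from a contribution of 29 to 0 lets Hana keep an extra 29 dollars, but lowers the habitat fund by 29, which costs Hana their own share of that drop: 0.41 × 29 = 11.89.
Net gain = 29 − 11.89 = 17.11. The private return per contributed unit (0.41) is below 1, so free-riding is indeed the best response regardless of what the others do.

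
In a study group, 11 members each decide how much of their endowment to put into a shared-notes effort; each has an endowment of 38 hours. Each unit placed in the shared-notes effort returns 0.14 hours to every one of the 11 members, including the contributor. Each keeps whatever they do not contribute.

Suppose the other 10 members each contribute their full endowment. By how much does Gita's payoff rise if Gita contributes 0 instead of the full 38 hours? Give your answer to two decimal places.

32.68 hours

Switching from a contribution of 38 to 0 lets Gita keep an extra 38 hours, but lowers the shared-notes effort by 38, which costs Gita their own share of that drop: 0.14 × 38 = 5.32.
Net gain = 38 − 5.32 = 32.68. The private return per contributed unit (0.14) is below 1, so free-riding is indeed the best response regardless of what the others do.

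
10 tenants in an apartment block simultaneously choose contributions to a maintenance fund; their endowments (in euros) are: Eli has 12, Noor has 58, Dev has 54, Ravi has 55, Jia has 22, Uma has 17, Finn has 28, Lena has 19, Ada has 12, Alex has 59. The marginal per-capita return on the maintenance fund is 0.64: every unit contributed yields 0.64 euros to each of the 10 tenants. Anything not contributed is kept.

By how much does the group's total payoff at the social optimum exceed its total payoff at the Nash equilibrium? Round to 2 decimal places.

1814.40 euros

The private return per contributed unit is 0.64 < 1 for everyone, so the Nash equilibrium is zero contribution and the group total is Σ E_j = 12 + 58 + 54 + 55 + 22 + 17 + 28 + 19 + 12 + 59 = 336.
Each contributed unit returns 6.400 to the group, so the social optimum is full contribution by everyone: group total = 6.400 × 336 = 2150.40.
Efficiency loss = (6.400 − 1) × 336 = 1814.40.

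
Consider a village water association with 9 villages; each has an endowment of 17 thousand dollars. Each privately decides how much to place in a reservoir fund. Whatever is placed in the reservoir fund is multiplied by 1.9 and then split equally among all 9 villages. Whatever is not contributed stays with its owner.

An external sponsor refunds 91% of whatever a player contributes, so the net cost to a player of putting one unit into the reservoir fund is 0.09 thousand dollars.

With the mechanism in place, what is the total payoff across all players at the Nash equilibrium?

The effective private return per unit is now (1.9/9) / 0.09 = 2.3457 > 1, so every player's dominant strategy flips to full contribution.
So the Nash equilibrium is full contribution by all 9; the group earns 9 × (17 × 0.91 + 1.9 × 17) = 429.93.

429.93 thousand dollars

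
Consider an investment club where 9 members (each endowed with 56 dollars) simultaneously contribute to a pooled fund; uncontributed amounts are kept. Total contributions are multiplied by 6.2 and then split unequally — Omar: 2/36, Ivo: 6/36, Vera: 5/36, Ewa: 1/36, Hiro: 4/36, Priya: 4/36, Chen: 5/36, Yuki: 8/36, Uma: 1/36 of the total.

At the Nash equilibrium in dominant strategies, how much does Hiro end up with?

133.16 dollars

For player j, contributing a unit is worthwhile iff 6.2 × (j's share) ≥ 1, i.e. iff j's share is at least 0.1613.
The shares above 0.1613 belong to Ivo and Yuki, contributing 56 each; the remaining 7 contribute 0. Total contributed: 112.
Hiro keeps 56 and receives 6.2 × 112 × 4/36 = 77.16 from the pooled fund, for a payoff of 133.16.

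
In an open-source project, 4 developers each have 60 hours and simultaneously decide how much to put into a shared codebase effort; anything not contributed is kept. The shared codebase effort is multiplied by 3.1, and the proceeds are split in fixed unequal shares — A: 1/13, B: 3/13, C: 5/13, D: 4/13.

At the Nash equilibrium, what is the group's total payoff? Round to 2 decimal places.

For player j, contributing a unit is worthwhile iff 3.1 × (j's share) ≥ 1, i.e. iff j's share is at least 0.3226.
C alone (share 5/13) is above the threshold, contributing 60; the remaining 3 contribute 0. Total contributed: 60.
The shared codebase effort pays out 3.1 × 60 = 186.00 in total (split across the unequal shares, but the aggregate is all that matters for the group sum).
The 3 free-riders keep 60 each, adding 180. Group total = 180 + 186.00 = 366.00.

366.00 hours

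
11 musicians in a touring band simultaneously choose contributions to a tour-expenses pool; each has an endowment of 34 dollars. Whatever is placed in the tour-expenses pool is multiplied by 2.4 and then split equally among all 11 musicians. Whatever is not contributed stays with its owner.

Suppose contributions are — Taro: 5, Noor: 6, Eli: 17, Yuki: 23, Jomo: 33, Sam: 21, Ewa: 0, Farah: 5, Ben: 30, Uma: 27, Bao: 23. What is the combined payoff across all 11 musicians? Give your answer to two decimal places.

Total contributed: 5 + 6 + 17 + 23 + 33 + 21 + 0 + 5 + 30 + 27 + 23 = 190; total kept: 11 × 34 − 190 = 184.
The tour-expenses pool pays out 2.4 × 190 = 456.00 in aggregate.
Group total = 184 + 456.00 = 640.00.

640.00 dollars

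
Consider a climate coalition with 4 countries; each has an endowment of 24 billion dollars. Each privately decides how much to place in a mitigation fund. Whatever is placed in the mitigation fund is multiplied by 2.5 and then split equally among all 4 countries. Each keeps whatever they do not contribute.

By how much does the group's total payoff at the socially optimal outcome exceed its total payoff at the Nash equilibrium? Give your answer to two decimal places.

Each contributed unit returns 2.5/4 = 0.6250 to its contributor — below 1 — so contributing 0 is dominant for every player. At the Nash equilibrium everyone keeps their 24, and the group total is 4 × 24 = 96.
Each contributed unit returns 2.500 to the group as a whole (0.6250 to each of 4 players), which exceeds 1, so the social optimum is full contribution: group total = 2.500 × 96 = 240.00.
Efficiency loss = 240.00 − 96 = 144.00.

144.00 billion dollars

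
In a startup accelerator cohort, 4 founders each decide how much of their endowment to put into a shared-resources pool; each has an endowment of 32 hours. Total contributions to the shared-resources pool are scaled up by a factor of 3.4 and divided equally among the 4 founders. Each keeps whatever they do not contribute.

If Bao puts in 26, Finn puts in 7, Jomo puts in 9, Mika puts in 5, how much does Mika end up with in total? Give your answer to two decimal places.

Total contributed: 26 + 7 + 9 + 5 = 47.
Each receives 3.4 × 47 / 4 = 39.95 from the shared-resources pool.
Mika keeps 32 − 5 = 27, so Mika's payoff is 27 + 39.95 = 66.95.

66.95 hours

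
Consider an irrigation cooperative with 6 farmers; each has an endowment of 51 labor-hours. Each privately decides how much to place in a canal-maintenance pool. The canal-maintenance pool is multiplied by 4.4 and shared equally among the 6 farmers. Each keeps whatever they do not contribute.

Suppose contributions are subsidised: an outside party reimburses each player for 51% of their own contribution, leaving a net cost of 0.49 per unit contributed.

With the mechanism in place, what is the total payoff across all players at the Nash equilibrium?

1502.46 labor-hours

With the mechanism, a contributed unit returns (4.4/6) / 0.49 = 1.4966 per unit of net cost to the contributor — now above 1 — so contributing fully is weakly dominant for every player.
So the Nash equilibrium is full contribution by all 6; the group earns 6 × (51 × 0.51 + 4.4 × 51) = 1502.46.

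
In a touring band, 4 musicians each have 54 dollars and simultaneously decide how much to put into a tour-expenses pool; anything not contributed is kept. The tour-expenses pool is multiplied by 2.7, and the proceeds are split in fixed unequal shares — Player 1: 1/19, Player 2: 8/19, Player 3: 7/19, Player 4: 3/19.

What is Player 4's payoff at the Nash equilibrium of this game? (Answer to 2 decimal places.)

Player j's private return per contributed unit is 2.7 × (j's share). Contributing is weakly dominant for j when that share is at least 1/2.7 = 0.3704, and contributing 0 is dominant otherwise.
Player 2 alone (share 8/19) is above the threshold, contributing 54; the remaining 3 contribute 0. Total contributed: 54.
Player 4 keeps 54 and receives 2.7 × 54 × 3/19 = 23.02 from the tour-expenses pool, for a payoff of 77.02.

77.02 dollars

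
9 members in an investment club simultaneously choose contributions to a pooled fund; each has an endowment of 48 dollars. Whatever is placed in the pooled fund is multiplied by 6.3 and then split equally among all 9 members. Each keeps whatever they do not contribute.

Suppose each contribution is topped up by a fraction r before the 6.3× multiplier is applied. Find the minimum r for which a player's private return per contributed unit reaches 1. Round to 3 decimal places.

0.429

With matching at rate r, one contributed unit becomes (1 + r) in the pooled fund and returns 6.3 × (1 + r) / 9 to the contributor.
Setting this equal to 1: 1 + r = 9/6.3 = 1.4286.
So the minimum matching rate is r = 1.4286 − 1 = 0.429.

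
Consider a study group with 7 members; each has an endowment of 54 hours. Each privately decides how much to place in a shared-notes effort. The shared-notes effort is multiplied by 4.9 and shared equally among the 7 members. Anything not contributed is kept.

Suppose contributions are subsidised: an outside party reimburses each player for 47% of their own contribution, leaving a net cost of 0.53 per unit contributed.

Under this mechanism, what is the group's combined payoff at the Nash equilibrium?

The effective private return per unit is now (4.9/7) / 0.53 = 1.3208 > 1, so every player's dominant strategy flips to full contribution.
So the Nash equilibrium is full contribution by all 7; the group earns 7 × (54 × 0.47 + 4.9 × 54) = 2029.86.

2029.86 hours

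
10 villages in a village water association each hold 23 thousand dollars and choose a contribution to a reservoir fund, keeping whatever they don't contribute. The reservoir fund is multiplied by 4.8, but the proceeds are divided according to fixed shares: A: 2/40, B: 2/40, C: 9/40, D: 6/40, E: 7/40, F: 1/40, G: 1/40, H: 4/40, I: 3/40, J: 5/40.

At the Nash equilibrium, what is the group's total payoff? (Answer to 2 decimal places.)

317.40 thousand dollars

For player j, contributing a unit is worthwhile iff 4.8 × (j's share) ≥ 1, i.e. iff j's share is at least 0.2083.
C alone (share 9/40) is above the threshold, contributing 23; the remaining 9 contribute 0. Total contributed: 23.
The reservoir fund pays out 4.8 × 23 = 110.40 in total (split across the unequal shares, but the aggregate is all that matters for the group sum).
The 9 free-riders keep 23 each, adding 207. Group total = 207 + 110.40 = 317.40.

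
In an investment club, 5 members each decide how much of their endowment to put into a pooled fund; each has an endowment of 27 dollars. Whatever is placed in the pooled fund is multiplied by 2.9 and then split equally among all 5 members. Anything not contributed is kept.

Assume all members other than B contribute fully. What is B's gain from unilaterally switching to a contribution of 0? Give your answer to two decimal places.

Switching from a contribution of 27 to 0 lets B keep an extra 27 dollars, but lowers the pooled fund by 27, which costs B their own share of that drop: 2.9/5 × 27 = 15.66.
Net gain = 27 − 15.66 = 11.34. The private return per contributed unit (0.5800) is below 1, so free-riding is indeed the best response regardless of what the others do.

11.34 dollars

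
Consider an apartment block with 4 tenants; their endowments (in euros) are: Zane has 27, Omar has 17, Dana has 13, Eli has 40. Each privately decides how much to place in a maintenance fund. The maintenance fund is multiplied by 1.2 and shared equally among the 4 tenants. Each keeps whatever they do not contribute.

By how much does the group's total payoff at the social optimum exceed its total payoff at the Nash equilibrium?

The private return per contributed unit is 1.2/4 = 0.3000 < 1 for every player regardless of endowment, so the Nash equilibrium is zero contribution and the group total is Σ E_j = 27 + 17 + 13 + 40 = 97.
Each contributed unit returns 1.200 to the group, so the social optimum is full contribution by everyone: group total = 1.200 × 97 = 116.40.
Efficiency loss = (1.200 − 1) × 97 = 19.40.

19.40 euros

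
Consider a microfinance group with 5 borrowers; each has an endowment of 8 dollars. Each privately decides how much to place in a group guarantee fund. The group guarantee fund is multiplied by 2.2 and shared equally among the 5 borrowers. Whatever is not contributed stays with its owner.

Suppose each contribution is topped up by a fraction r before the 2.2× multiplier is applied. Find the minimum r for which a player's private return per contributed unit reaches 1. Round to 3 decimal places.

1.273

With matching at rate r, one contributed unit becomes (1 + r) in the group guarantee fund and returns 2.2 × (1 + r) / 5 to the contributor.
Setting this equal to 1: 1 + r = 5/2.2 = 2.2727.
So the minimum matching rate is r = 2.2727 − 1 = 1.273.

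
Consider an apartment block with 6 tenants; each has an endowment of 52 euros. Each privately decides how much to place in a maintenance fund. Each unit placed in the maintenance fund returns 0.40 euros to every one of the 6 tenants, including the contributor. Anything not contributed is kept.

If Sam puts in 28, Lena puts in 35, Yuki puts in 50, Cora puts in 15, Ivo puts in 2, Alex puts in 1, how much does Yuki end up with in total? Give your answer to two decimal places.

54.40 euros

Total contributed: 28 + 35 + 50 + 15 + 2 + 1 = 131.
Each receives 0.40 × 131 = 52.40 from the maintenance fund.
Yuki keeps 52 − 50 = 2, so Yuki's payoff is 2 + 52.40 = 54.40.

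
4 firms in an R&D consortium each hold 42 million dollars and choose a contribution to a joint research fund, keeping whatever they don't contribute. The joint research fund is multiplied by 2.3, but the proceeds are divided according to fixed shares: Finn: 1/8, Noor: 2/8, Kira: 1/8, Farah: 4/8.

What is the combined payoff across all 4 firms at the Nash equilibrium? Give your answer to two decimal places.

222.60 million dollars

Each unit j contributes comes back to j as 2.3 × (j's share), so j prefers to contribute only if that share exceeds 1/2.3 = 0.4348; otherwise keeping the unit dominates.
The only share above 0.4348 is Farah's 4/8, contributing 42; the remaining 3 contribute 0. Total contributed: 42.
The joint research fund pays out 2.3 × 42 = 96.60 in total (split across the unequal shares, but the aggregate is all that matters for the group sum).
The 3 free-riders keep 42 each, adding 126. Group total = 126 + 96.60 = 222.60.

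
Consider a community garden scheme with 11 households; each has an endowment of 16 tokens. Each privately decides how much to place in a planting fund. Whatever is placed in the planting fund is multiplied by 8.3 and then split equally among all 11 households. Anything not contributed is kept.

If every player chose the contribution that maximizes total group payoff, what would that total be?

Each contributed unit returns 8.300 to the group as a whole (0.7545 to each of 11 players), which exceeds 1, so the social optimum is full contribution: group total = 8.300 × 176 = 1460.80.

1460.80 tokens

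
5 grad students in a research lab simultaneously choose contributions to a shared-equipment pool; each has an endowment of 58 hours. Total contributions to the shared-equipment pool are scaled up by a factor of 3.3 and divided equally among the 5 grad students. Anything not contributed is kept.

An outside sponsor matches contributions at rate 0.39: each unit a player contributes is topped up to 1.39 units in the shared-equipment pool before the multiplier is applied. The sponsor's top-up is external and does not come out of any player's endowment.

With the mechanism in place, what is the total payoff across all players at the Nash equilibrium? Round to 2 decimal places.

290.00 hours

The effective private return is 3.3 × 1.39 / 5 = 0.9174, which is still under 1, so the mechanism doesn't change anyone's dominant strategy: zero contribution.
Everyone keeps their endowment and the group total is 5 × 58 = 290.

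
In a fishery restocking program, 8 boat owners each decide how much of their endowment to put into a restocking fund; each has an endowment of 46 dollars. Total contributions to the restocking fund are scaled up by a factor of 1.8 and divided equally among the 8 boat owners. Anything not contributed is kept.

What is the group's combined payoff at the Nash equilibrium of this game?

368.00 dollars

Each contributed unit returns 1.8/8 = 0.2250 to its contributor — below 1 — so contributing 0 is dominant for every player. At the Nash equilibrium everyone keeps their 46, and the group total is 8 × 46 = 368.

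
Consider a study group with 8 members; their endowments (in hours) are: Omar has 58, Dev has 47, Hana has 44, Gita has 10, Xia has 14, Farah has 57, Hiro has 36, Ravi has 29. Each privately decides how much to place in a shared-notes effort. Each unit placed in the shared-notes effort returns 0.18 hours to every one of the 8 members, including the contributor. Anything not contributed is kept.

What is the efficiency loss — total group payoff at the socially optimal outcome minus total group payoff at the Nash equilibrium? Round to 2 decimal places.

The private return per contributed unit is 0.18 < 1 for everyone, so the Nash equilibrium is zero contribution and the group total is Σ E_j = 58 + 47 + 44 + 10 + 14 + 57 + 36 + 29 = 295.
Each contributed unit returns 1.440 to the group, so the social optimum is full contribution by everyone: group total = 1.440 × 295 = 424.80.
Efficiency loss = (1.440 − 1) × 295 = 129.80.

129.80 hours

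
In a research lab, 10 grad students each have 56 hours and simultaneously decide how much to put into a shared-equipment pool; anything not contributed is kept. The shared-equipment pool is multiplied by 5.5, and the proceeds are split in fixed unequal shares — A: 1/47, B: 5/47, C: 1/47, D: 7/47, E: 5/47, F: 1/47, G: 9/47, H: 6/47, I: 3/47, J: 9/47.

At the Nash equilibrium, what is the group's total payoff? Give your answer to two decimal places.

1064.00 hours

Each unit j contributes comes back to j as 5.5 × (j's share), so j prefers to contribute only if that share exceeds 1/5.5 = 0.1818; otherwise keeping the unit dominates.
G and J are above the threshold, contributing 56 each; the remaining 8 contribute 0. Total contributed: 112.
The shared-equipment pool pays out 5.5 × 112 = 616.00 in total (split across the unequal shares, but the aggregate is all that matters for the group sum).
The 8 free-riders keep 56 each, adding 448. Group total = 448 + 616.00 = 1064.00.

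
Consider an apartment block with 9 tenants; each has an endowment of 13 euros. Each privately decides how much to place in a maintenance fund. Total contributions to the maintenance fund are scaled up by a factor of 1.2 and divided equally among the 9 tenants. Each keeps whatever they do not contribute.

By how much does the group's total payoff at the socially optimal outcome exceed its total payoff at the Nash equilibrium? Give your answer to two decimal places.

Each contributed unit returns 1.2/9 = 0.1333 to its contributor — below 1 — so contributing 0 is dominant for every player. At the Nash equilibrium everyone keeps their 13, and the group total is 9 × 13 = 117.
Each contributed unit returns 1.200 to the group as a whole (0.1333 to each of 9 players), which exceeds 1, so the social optimum is full contribution: group total = 1.200 × 117 = 140.40.
Efficiency loss = 140.40 − 117 = 23.40.

23.40 euros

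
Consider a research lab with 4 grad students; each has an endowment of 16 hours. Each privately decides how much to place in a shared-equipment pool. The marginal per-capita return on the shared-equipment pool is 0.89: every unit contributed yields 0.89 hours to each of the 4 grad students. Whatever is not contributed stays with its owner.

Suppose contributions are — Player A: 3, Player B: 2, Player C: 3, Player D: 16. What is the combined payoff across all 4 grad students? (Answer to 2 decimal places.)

Total contributed: 3 + 2 + 3 + 16 = 24; total kept: 4 × 16 − 24 = 40.
The shared-equipment pool pays out 0.89 × 4 × 24 = 85.44 in aggregate.
Group total = 40 + 85.44 = 125.44.

125.44 hours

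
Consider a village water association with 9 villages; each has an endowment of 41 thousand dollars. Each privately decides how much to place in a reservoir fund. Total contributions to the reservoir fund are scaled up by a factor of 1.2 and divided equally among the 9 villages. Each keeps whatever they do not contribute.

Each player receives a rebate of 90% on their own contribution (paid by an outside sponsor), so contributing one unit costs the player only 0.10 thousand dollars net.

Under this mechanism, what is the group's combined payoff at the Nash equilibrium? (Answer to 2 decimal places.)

774.90 thousand dollars

With the mechanism, a contributed unit returns (1.2/9) / 0.10 = 1.3333 per unit of net cost to the contributor — now above 1 — so contributing fully is weakly dominant for every player.
At the Nash equilibrium everyone contributes 41. Group total payoff = 9 × (41 × 0.90 + 1.2 × 41) = 774.90.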